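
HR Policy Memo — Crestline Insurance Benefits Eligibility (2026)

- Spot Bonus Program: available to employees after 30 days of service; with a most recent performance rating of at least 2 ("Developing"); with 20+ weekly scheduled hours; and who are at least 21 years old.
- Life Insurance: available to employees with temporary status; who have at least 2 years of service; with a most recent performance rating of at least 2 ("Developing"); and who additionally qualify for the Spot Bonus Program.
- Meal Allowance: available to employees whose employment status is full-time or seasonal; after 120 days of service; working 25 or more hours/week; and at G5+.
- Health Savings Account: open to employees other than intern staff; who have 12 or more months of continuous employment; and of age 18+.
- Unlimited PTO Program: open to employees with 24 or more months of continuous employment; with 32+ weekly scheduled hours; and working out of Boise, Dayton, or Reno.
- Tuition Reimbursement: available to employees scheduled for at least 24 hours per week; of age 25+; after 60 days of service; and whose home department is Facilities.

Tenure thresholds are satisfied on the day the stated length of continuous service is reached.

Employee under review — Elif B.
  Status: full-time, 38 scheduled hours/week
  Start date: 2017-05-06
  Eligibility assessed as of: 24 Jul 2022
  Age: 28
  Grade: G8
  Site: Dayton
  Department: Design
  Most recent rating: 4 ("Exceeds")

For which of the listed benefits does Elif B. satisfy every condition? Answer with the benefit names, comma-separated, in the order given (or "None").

Service from 2017-05-06 to 24 Jul 2022: 1905 days.
Spot Bonus Program — service 1905 days ≥ 30 days ✓; rating 4 ≥ 2 ✓; 38 hrs/wk ≥ 20 ✓; age 28 ≥ 21 ✓ → eligible.
Life Insurance — status full-time ✗ (requires temporary) → not eligible.
Meal Allowance — status full-time ✓; service 1905 days ≥ 120 days ✓; 38 hrs/wk ≥ 25 ✓; grade G8 ≥ G5 ✓ → eligible.
Health Savings Account — status full-time ✓ (not excluded); service 1905 days ≥ 12 months (≈360 days) ✓; age 28 ≥ 18 ✓ → eligible.
Unlimited PTO Program — service 1905 days ≥ 24 months (≈720 days) ✓; 38 hrs/wk ≥ 32 ✓; site Dayton ✓ → eligible.
Tuition Reimbursement — 38 hrs/wk ≥ 24 ✓; age 28 ≥ 25 ✓; service 1905 days ≥ 60 days ✓; dept Design ✗ → not eligible.

Spot Bonus Program, Meal Allowance, Health Savings Account, Unlimited PTO Program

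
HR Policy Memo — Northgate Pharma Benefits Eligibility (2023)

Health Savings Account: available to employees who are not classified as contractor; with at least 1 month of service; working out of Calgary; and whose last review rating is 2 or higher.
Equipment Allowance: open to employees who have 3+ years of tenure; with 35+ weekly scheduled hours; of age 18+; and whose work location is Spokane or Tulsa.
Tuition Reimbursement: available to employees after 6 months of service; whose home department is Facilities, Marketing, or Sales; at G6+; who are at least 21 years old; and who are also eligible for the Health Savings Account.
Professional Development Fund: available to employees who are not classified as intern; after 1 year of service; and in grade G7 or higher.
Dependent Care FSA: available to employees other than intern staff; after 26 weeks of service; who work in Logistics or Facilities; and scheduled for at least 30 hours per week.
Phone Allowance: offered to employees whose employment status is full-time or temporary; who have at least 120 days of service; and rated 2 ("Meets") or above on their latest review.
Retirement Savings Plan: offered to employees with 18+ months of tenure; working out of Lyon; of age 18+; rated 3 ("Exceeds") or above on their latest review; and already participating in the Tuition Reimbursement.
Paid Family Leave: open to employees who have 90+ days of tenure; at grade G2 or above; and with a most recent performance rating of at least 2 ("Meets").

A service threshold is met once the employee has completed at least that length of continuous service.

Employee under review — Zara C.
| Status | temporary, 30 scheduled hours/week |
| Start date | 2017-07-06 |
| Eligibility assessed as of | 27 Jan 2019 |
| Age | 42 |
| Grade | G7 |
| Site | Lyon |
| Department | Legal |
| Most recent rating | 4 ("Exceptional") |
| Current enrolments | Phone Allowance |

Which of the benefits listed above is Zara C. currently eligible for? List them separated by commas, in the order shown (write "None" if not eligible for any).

Service from 2017-07-06 to 27 Jan 2019: 570 days.
Health Savings Account — status temporary ✓ (not excluded); service 570 days ≥ 1 month (≈30 days) ✓; site Lyon ✗ (not Calgary) → not eligible.
Equipment Allowance — service 570 days < 3 years (≈1095 days) ✗ → not eligible.
Tuition Reimbursement — service 570 days ≥ 6 months (≈180 days) ✓; dept Legal ✗ → not eligible.
Professional Development Fund — status temporary ✓ (not excluded); service 570 days ≥ 1 year (≈365 days) ✓; grade G7 ≥ G7 ✓ → eligible.
Dependent Care FSA — status temporary ✓ (not excluded); service 570 days ≥ 26 weeks (≈182 days) ✓; dept Legal ✗ → not eligible.
Phone Allowance — status temporary ✓; service 570 days ≥ 120 days ✓; rating 4 ≥ 2 ✓ → eligible.
Retirement Savings Plan — service 570 days ≥ 18 months (≈540 days) ✓; site Lyon ✓; age 42 ≥ 18 ✓; rating 4 ≥ 3 ✓; not enrolled in Tuition Reimbursement ✗ → not eligible.
Paid Family Leave — service 570 days ≥ 90 days ✓; grade G7 ≥ G2 ✓; rating 4 ≥ 2 ✓ → eligible.

Professional Development Fund, Phone Allowance, Paid Family Leave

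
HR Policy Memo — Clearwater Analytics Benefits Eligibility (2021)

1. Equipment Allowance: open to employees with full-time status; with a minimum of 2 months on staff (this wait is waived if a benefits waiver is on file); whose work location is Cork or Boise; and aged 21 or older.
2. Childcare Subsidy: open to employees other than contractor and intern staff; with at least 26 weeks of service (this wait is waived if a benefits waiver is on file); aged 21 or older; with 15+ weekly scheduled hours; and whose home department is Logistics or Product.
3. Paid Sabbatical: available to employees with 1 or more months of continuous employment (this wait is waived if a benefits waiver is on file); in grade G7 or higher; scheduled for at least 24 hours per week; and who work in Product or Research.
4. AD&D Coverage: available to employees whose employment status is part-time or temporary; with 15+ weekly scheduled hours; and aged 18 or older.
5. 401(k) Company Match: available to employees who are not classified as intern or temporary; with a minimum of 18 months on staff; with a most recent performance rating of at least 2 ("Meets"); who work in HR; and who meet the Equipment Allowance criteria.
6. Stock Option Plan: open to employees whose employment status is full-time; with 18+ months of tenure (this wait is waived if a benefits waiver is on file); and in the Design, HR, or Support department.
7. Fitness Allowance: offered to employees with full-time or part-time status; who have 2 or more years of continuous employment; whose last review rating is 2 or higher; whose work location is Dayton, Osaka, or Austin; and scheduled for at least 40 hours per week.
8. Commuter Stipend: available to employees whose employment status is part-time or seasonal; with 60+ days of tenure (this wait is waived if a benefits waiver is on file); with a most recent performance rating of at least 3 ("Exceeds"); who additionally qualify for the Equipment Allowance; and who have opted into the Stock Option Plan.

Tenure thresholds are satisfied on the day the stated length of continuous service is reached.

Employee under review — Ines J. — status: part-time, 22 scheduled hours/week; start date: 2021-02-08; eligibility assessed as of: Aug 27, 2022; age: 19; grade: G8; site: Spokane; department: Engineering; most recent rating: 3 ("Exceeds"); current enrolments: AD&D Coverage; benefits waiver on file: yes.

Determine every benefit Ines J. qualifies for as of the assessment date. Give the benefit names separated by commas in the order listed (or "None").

AD&D Coverage

Service from 2021-02-08 to Aug 27, 2022: 565 days.
Equipment Allowance — status part-time ✗ (requires full-time) → not eligible.
Childcare Subsidy — status part-time ✓ (not excluded); benefits waiver on file ✓; age 19 < 21 ✗ → not eligible.
Paid Sabbatical — benefits waiver on file ✓; grade G8 ≥ G7 ✓; 22 hrs/wk < 24 ✗ → not eligible.
AD&D Coverage — status part-time ✓; 22 hrs/wk ≥ 15 ✓; age 19 ≥ 18 ✓ → eligible.
401(k) Company Match — status part-time ✓ (not excluded); service 565 days ≥ 18 months (≈540 days) ✓; rating 3 ≥ 2 ✓; dept Engineering ✗ → not eligible.
Stock Option Plan — status part-time ✗ (requires full-time) → not eligible.
Fitness Allowance — status part-time ✓; service 565 days < 2 years (≈730 days) ✗ → not eligible.
Commuter Stipend — status part-time ✓; benefits waiver on file ✓; rating 3 ≥ 3 ✓; not eligible for Equipment Allowance ✗ → not eligible.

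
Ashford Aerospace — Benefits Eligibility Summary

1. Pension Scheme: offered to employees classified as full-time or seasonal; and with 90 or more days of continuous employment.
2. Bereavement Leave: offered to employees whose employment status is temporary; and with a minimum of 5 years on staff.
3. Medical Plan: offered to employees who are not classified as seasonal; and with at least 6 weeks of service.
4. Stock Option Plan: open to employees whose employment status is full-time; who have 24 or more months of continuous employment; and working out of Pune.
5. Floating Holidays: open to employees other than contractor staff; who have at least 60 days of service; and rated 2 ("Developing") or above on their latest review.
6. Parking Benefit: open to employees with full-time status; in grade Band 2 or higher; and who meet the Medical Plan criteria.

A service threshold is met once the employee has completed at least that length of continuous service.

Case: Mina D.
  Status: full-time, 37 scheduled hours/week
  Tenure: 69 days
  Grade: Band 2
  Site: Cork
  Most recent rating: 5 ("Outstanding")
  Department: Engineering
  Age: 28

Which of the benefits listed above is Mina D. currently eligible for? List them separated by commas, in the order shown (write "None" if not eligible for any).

Pension Scheme — status full-time ✓; service 69 days < 90 days ✗ → not eligible.
Bereavement Leave — status full-time ✗ (requires temporary) → not eligible.
Medical Plan — status full-time ✓ (not excluded); service 69 days ≥ 6 weeks (≈42 days) ✓ → eligible.
Stock Option Plan — status full-time ✓; service 69 days < 24 months (≈720 days) ✗ → not eligible.
Floating Holidays — status full-time ✓ (not excluded); service 69 days ≥ 60 days ✓; rating 5 ≥ 2 ✓ → eligible.
Parking Benefit — status full-time ✓; grade Band 2 ≥ Band 2 ✓; eligible for Medical Plan ✓ → eligible.

Medical Plan, Floating Holidays, Parking Benefit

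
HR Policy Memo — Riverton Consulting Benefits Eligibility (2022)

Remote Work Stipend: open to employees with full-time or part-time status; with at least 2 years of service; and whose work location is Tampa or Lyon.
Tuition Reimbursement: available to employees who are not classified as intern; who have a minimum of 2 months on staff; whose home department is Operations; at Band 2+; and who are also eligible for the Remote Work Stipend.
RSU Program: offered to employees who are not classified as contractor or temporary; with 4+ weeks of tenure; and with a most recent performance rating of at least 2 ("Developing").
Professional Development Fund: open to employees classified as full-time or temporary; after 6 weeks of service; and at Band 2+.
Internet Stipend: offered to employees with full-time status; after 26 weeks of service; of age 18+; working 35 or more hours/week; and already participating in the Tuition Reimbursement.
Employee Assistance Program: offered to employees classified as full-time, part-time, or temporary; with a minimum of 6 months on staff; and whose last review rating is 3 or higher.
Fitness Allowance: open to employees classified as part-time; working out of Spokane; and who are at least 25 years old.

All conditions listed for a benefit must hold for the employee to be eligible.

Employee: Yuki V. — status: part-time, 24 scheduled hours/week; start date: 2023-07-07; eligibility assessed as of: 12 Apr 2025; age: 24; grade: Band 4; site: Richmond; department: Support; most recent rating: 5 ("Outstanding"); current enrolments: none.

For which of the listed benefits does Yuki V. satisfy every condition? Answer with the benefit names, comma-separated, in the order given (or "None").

Service from 2023-07-07 to 12 Apr 2025: 645 days.
Remote Work Stipend — status part-time ✓; service 645 days < 2 years (≈730 days) ✗ → not eligible.
Tuition Reimbursement — status part-time ✓ (not excluded); service 645 days ≥ 2 months (≈60 days) ✓; dept Support ✗ → not eligible.
RSU Program — status part-time ✓ (not excluded); service 645 days ≥ 4 weeks (≈28 days) ✓; rating 5 ≥ 2 ✓ → eligible.
Professional Development Fund — status part-time ✗ (requires full-time or temporary) → not eligible.
Internet Stipend — status part-time ✗ (requires full-time) → not eligible.
Employee Assistance Program — status part-time ✓; service 645 days ≥ 6 months (≈180 days) ✓; rating 5 ≥ 3 ✓ → eligible.
Fitness Allowance — status part-time ✓; site Richmond ✗ (not Spokane) → not eligible.

RSU Program, Employee Assistance Program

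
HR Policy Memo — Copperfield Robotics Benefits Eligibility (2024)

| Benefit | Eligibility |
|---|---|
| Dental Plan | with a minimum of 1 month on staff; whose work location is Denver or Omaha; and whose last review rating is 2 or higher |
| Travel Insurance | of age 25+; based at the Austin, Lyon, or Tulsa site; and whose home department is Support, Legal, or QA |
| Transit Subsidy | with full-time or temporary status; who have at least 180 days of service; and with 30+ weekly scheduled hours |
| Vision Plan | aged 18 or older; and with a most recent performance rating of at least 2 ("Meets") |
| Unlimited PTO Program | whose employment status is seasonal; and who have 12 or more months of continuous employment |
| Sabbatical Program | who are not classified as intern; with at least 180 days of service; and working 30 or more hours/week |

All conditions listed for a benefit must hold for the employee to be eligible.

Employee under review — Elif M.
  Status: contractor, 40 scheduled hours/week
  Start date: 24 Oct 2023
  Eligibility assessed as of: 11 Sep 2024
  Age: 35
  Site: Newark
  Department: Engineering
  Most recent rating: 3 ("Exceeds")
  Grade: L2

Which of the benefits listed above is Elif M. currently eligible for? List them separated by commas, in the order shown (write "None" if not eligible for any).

Vision Plan, Sabbatical Program

Service from 24 Oct 2023 to 11 Sep 2024: 323 days.
Dental Plan — service 323 days ≥ 1 month (≈30 days) ✓; site Newark ✗ (not Denver or Omaha) → not eligible.
Travel Insurance — age 35 ≥ 25 ✓; site Newark ✗ (not Austin, Lyon, or Tulsa) → not eligible.
Transit Subsidy — status contractor ✗ (requires full-time or temporary) → not eligible.
Vision Plan — age 35 ≥ 18 ✓; rating 3 ≥ 2 ✓ → eligible.
Unlimited PTO Program — status contractor ✗ (requires seasonal) → not eligible.
Sabbatical Program — status contractor ✓ (not excluded); service 323 days ≥ 180 days ✓; 40 hrs/wk ≥ 30 ✓ → eligible.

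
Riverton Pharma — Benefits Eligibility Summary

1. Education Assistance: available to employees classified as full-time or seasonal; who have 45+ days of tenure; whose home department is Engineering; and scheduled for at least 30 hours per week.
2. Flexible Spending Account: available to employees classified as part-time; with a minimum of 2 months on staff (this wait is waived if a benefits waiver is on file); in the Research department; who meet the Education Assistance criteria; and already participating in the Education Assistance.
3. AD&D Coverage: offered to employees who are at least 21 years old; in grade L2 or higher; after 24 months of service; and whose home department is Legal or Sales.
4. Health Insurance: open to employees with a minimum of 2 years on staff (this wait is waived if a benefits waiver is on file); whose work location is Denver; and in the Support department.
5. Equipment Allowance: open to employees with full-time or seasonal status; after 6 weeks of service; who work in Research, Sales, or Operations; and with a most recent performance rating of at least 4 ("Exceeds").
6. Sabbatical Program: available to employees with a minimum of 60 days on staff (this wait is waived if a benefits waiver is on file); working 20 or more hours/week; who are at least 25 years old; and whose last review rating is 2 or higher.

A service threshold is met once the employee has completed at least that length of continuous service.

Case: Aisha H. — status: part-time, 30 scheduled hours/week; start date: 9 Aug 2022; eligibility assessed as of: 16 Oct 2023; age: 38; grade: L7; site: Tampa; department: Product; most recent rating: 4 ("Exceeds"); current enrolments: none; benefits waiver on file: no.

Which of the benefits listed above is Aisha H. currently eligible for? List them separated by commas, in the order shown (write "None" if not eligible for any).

Sabbatical Program

Service from 9 Aug 2022 to 16 Oct 2023: 433 days.
Education Assistance — status part-time ✗ (requires full-time or seasonal) → not eligible.
Flexible Spending Account — status part-time ✓; no waiver, service 433 days ≥ 2 months (≈60 days) ✓; dept Product ✗ → not eligible.
AD&D Coverage — age 38 ≥ 21 ✓; grade L7 ≥ L2 ✓; service 433 days < 24 months (≈720 days) ✗ → not eligible.
Health Insurance — no waiver, service 433 days < 2 years (≈730 days) ✗ → not eligible.
Equipment Allowance — status part-time ✗ (requires full-time or seasonal) → not eligible.
Sabbatical Program — no waiver, service 433 days ≥ 60 days ✓; 30 hrs/wk ≥ 20 ✓; age 38 ≥ 25 ✓; rating 4 ≥ 2 ✓ → eligible.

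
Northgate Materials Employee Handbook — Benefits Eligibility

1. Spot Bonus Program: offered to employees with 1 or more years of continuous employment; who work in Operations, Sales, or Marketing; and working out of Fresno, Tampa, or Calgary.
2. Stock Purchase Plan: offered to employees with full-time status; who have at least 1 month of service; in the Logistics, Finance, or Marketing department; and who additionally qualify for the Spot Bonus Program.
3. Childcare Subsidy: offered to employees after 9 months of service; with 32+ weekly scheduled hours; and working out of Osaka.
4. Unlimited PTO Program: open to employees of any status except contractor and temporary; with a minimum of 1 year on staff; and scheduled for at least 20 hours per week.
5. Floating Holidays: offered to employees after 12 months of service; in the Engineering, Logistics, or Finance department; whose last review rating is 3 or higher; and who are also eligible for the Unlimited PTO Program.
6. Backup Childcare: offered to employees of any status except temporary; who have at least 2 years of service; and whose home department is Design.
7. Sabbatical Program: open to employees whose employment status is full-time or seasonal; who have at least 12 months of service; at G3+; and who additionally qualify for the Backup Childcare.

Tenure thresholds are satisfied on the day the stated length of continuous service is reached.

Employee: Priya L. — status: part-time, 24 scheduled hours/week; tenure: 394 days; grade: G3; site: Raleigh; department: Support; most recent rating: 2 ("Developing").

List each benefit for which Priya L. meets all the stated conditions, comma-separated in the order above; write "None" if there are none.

Spot Bonus Program — service 394 days ≥ 1 year (≈365 days) ✓; dept Support ✗ → not eligible.
Stock Purchase Plan — status part-time ✗ (requires full-time) → not eligible.
Childcare Subsidy — service 394 days ≥ 9 months (≈270 days) ✓; 24 hrs/wk < 32 ✗ → not eligible.
Unlimited PTO Program — status part-time ✓ (not excluded); service 394 days ≥ 1 year (≈365 days) ✓; 24 hrs/wk ≥ 20 ✓ → eligible.
Floating Holidays — service 394 days ≥ 12 months (≈360 days) ✓; dept Support ✗ → not eligible.
Backup Childcare — status part-time ✓ (not excluded); service 394 days < 2 years (≈730 days) ✗ → not eligible.
Sabbatical Program — status part-time ✗ (requires full-time or seasonal) → not eligible.

Unlimited PTO Program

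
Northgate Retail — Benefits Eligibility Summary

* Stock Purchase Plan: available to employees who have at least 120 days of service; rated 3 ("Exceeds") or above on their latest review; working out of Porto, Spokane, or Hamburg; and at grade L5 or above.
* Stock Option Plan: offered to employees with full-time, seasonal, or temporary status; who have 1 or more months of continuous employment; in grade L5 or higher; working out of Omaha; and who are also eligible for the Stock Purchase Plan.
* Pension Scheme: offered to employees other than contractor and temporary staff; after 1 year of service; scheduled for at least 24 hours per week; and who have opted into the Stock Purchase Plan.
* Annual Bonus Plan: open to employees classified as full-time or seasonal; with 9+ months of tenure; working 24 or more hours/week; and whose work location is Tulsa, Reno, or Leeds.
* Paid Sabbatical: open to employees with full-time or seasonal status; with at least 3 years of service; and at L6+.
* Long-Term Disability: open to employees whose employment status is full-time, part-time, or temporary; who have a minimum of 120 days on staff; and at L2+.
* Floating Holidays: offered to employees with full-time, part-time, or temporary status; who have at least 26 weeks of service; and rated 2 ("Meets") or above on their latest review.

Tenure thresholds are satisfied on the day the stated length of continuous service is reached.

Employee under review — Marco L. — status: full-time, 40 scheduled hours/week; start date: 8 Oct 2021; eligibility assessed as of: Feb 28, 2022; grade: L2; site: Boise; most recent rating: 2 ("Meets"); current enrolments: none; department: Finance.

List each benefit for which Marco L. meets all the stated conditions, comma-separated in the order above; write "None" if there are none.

Service from 8 Oct 2021 to Feb 28, 2022: 143 days.
Stock Purchase Plan — service 143 days ≥ 120 days ✓; rating 2 < 3 ✗ → not eligible.
Stock Option Plan — status full-time ✓; service 143 days ≥ 1 month (≈30 days) ✓; grade L2 < L5 ✗ → not eligible.
Pension Scheme — status full-time ✓ (not excluded); service 143 days < 1 year (≈365 days) ✗ → not eligible.
Annual Bonus Plan — status full-time ✓; service 143 days < 9 months (≈270 days) ✗ → not eligible.
Paid Sabbatical — status full-time ✓; service 143 days < 3 years (≈1095 days) ✗ → not eligible.
Long-Term Disability — status full-time ✓; service 143 days ≥ 120 days ✓; grade L2 ≥ L2 ✓ → eligible.
Floating Holidays — status full-time ✓; service 143 days < 26 weeks (≈182 days) ✗ → not eligible.

Long-Term Disability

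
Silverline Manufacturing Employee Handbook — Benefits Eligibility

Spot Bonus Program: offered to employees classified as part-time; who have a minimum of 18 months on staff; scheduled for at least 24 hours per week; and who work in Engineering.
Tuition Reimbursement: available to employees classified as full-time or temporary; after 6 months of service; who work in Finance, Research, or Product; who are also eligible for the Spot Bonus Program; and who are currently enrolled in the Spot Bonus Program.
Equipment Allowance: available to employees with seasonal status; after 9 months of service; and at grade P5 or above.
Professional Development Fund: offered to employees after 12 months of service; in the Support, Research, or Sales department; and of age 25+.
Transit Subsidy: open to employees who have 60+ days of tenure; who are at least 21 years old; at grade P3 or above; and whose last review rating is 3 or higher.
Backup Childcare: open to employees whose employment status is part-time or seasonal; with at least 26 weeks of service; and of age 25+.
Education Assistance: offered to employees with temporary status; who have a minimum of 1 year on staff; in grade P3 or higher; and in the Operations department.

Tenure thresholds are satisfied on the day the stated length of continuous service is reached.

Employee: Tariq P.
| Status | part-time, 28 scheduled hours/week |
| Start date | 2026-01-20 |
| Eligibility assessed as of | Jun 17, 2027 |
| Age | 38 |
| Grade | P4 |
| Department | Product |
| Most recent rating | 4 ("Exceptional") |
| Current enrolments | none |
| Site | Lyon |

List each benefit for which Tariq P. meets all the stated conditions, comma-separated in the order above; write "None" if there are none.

Transit Subsidy, Backup Childcare

Service from 2026-01-20 to Jun 17, 2027: 513 days.
Spot Bonus Program — status part-time ✓; service 513 days < 18 months (≈540 days) ✗ → not eligible.
Tuition Reimbursement — status part-time ✗ (requires full-time or temporary) → not eligible.
Equipment Allowance — status part-time ✗ (requires seasonal) → not eligible.
Professional Development Fund — service 513 days ≥ 12 months (≈360 days) ✓; dept Product ✗ → not eligible.
Transit Subsidy — service 513 days ≥ 60 days ✓; age 38 ≥ 21 ✓; grade P4 ≥ P3 ✓; rating 4 ≥ 3 ✓ → eligible.
Backup Childcare — status part-time ✓; service 513 days ≥ 26 weeks (≈182 days) ✓; age 38 ≥ 25 ✓ → eligible.
Education Assistance — status part-time ✗ (requires temporary) → not eligible.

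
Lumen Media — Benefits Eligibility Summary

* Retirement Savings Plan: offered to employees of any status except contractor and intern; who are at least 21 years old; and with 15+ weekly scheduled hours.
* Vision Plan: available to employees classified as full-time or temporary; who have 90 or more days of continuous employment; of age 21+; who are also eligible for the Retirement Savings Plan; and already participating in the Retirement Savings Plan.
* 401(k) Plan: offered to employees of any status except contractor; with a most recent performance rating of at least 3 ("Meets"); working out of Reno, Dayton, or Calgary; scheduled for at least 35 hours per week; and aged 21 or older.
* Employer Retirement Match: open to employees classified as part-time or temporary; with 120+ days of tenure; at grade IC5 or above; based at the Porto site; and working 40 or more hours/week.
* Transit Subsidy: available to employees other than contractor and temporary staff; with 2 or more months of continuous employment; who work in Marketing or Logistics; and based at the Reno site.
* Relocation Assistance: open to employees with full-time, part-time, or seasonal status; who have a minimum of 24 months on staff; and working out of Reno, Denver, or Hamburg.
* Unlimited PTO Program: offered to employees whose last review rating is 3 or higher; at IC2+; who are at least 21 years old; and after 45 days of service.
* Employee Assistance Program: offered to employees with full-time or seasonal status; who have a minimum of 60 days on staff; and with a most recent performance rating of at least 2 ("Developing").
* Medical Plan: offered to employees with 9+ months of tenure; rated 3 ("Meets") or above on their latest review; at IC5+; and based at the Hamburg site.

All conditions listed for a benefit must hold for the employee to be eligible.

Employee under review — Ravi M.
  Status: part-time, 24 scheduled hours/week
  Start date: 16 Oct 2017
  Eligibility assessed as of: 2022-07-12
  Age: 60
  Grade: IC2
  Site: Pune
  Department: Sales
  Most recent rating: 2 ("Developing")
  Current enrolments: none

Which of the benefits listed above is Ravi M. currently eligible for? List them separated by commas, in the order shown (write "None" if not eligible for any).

Service from 16 Oct 2017 to 2022-07-12: 1730 days.
Retirement Savings Plan — status part-time ✓ (not excluded); age 60 ≥ 21 ✓; 24 hrs/wk ≥ 15 ✓ → eligible.
Vision Plan — status part-time ✗ (requires full-time or temporary) → not eligible.
401(k) Plan — status part-time ✓ (not excluded); rating 2 < 3 ✗ → not eligible.
Employer Retirement Match — status part-time ✓; service 1730 days ≥ 120 days ✓; grade IC2 < IC5 ✗ → not eligible.
Transit Subsidy — status part-time ✓ (not excluded); service 1730 days ≥ 2 months (≈60 days) ✓; dept Sales ✗ → not eligible.
Relocation Assistance — status part-time ✓; service 1730 days ≥ 24 months (≈720 days) ✓; site Pune ✗ (not Reno, Denver, or Hamburg) → not eligible.
Unlimited PTO Program — rating 2 < 3 ✗ → not eligible.
Employee Assistance Program — status part-time ✗ (requires full-time or seasonal) → not eligible.
Medical Plan — service 1730 days ≥ 9 months (≈270 days) ✓; rating 2 < 3 ✗ → not eligible.

Retirement Savings Plan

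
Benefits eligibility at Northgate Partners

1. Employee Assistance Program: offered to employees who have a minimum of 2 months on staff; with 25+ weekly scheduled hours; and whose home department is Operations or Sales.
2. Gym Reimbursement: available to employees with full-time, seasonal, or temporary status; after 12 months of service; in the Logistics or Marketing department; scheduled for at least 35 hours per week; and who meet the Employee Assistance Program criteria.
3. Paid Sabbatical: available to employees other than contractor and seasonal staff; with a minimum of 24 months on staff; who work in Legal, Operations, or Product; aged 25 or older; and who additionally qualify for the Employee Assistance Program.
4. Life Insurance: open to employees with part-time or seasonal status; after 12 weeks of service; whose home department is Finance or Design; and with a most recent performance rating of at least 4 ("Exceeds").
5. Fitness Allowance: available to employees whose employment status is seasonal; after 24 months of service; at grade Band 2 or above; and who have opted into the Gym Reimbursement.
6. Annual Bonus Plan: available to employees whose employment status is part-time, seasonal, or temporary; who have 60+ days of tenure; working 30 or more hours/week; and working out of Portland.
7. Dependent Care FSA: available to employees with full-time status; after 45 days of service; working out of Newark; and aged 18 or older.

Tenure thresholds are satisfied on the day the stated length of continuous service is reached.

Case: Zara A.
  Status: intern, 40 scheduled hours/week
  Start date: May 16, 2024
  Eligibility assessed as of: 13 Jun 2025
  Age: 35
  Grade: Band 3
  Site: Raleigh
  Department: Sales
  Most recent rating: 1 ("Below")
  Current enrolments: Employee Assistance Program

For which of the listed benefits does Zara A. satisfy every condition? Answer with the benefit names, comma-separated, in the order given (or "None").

Service from May 16, 2024 to 13 Jun 2025: 393 days.
Employee Assistance Program — service 393 days ≥ 2 months (≈60 days) ✓; 40 hrs/wk ≥ 25 ✓; dept Sales ✓ → eligible.
Gym Reimbursement — status intern ✗ (requires full-time, seasonal, or temporary) → not eligible.
Paid Sabbatical — status intern ✓ (not excluded); service 393 days < 24 months (≈720 days) ✗ → not eligible.
Life Insurance — status intern ✗ (requires part-time or seasonal) → not eligible.
Fitness Allowance — status intern ✗ (requires seasonal) → not eligible.
Annual Bonus Plan — status intern ✗ (requires part-time, seasonal, or temporary) → not eligible.
Dependent Care FSA — status intern ✗ (requires full-time) → not eligible.

Employee Assistance Program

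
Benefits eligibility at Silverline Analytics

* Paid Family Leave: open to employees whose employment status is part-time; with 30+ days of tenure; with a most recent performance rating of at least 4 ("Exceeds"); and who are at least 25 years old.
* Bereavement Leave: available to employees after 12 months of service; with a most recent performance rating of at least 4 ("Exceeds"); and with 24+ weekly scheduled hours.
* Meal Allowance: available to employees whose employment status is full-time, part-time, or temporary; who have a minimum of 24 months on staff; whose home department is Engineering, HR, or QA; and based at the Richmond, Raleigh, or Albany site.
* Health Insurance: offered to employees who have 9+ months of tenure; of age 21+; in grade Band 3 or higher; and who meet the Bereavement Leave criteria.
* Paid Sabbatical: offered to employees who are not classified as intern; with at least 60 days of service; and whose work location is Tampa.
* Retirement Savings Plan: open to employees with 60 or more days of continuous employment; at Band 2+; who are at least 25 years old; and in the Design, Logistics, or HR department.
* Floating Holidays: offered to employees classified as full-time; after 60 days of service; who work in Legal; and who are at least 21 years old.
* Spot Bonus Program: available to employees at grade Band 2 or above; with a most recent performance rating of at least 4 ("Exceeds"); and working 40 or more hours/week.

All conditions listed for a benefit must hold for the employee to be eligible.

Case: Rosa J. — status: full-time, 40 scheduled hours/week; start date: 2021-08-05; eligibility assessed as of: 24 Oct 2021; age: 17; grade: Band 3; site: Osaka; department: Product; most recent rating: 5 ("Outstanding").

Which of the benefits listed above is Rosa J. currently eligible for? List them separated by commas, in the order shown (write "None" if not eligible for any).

Service from 2021-08-05 to 24 Oct 2021: 80 days.
Paid Family Leave — status full-time ✗ (requires part-time) → not eligible.
Bereavement Leave — service 80 days < 12 months (≈360 days) ✗ → not eligible.
Meal Allowance — status full-time ✓; service 80 days < 24 months (≈720 days) ✗ → not eligible.
Health Insurance — service 80 days < 9 months (≈270 days) ✗ → not eligible.
Paid Sabbatical — status full-time ✓ (not excluded); service 80 days ≥ 60 days ✓; site Osaka ✗ (not Tampa) → not eligible.
Retirement Savings Plan — service 80 days ≥ 60 days ✓; grade Band 3 ≥ Band 2 ✓; age 17 < 25 ✗ → not eligible.
Floating Holidays — status full-time ✓; service 80 days ≥ 60 days ✓; dept Product ✗ → not eligible.
Spot Bonus Program — grade Band 3 ≥ Band 2 ✓; rating 5 ≥ 4 ✓; 40 hrs/wk ≥ 40 ✓ → eligible.

Spot Bonus Program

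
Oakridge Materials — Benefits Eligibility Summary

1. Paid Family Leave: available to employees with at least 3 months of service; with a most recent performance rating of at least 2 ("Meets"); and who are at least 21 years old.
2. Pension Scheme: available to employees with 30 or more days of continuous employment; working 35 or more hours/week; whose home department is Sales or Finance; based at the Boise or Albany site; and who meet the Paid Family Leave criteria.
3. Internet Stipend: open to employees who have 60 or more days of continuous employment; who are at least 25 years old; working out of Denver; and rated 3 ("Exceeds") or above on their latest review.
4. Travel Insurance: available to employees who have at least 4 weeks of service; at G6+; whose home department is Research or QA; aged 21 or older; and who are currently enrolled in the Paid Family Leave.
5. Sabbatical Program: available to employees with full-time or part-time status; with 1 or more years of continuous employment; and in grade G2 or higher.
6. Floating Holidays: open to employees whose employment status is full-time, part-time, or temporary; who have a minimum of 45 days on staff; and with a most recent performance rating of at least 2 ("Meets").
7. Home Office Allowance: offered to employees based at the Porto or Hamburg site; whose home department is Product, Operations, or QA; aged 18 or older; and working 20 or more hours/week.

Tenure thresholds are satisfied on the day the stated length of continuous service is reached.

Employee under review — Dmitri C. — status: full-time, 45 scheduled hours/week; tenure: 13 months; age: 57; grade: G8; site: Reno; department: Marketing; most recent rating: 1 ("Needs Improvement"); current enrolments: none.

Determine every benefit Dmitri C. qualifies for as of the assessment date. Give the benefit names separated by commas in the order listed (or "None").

Sabbatical Program

Paid Family Leave — service 13 months ≥ 3 months ✓; rating 1 < 2 ✗ → not eligible.
Pension Scheme — service 13 months ≥ 30 days ✓; 45 hrs/wk ≥ 35 ✓; dept Marketing ✗ → not eligible.
Internet Stipend — service 13 months ≥ 60 days ✓; age 57 ≥ 25 ✓; site Reno ✗ (not Denver) → not eligible.
Travel Insurance — service 13 months ≥ 4 weeks (≈28 days) ✓; grade G8 ≥ G6 ✓; dept Marketing ✗ → not eligible.
Sabbatical Program — status full-time ✓; service 13 months ≥ 1 year (≈365 days) ✓; grade G8 ≥ G2 ✓ → eligible.
Floating Holidays — status full-time ✓; service 13 months ≥ 45 days ✓; rating 1 < 2 ✗ → not eligible.
Home Office Allowance — site Reno ✗ (not Porto or Hamburg) → not eligible.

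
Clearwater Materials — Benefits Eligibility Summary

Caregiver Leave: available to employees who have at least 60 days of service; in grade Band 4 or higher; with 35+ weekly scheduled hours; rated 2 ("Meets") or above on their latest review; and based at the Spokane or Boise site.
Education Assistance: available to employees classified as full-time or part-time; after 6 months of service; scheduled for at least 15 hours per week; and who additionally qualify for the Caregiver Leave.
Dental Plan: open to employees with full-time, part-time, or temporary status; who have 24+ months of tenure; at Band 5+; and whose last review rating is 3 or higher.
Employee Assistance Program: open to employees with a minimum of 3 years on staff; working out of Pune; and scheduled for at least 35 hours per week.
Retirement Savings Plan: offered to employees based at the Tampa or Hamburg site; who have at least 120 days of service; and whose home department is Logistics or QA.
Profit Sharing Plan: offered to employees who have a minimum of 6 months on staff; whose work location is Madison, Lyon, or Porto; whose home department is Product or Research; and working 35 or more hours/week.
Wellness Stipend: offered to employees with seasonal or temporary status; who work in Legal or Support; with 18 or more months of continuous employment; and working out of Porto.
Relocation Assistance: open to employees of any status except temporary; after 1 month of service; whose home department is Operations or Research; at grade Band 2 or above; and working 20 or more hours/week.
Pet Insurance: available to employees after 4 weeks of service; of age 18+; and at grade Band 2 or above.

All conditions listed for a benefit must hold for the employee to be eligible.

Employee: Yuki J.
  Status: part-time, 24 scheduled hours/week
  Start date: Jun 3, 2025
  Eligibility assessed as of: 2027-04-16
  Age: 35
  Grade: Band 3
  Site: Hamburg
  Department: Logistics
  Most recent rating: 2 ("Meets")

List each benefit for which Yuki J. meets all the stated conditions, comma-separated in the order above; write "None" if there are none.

Retirement Savings Plan, Pet Insurance

Service from Jun 3, 2025 to 2027-04-16: 682 days.
Caregiver Leave — service 682 days ≥ 60 days ✓; grade Band 3 < Band 4 ✗ → not eligible.
Education Assistance — status part-time ✓; service 682 days ≥ 6 months (≈180 days) ✓; 24 hrs/wk ≥ 15 ✓; not eligible for Caregiver Leave ✗ → not eligible.
Dental Plan — status part-time ✓; service 682 days < 24 months (≈720 days) ✗ → not eligible.
Employee Assistance Program — service 682 days < 3 years (≈1095 days) ✗ → not eligible.
Retirement Savings Plan — site Hamburg ✓; service 682 days ≥ 120 days ✓; dept Logistics ✓ → eligible.
Profit Sharing Plan — service 682 days ≥ 6 months (≈180 days) ✓; site Hamburg ✗ (not Madison, Lyon, or Porto) → not eligible.
Wellness Stipend — status part-time ✗ (requires seasonal or temporary) → not eligible.
Relocation Assistance — status part-time ✓ (not excluded); service 682 days ≥ 1 month (≈30 days) ✓; dept Logistics ✗ → not eligible.
Pet Insurance — service 682 days ≥ 4 weeks (≈28 days) ✓; age 35 ≥ 18 ✓; grade Band 3 ≥ Band 2 ✓ → eligible.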